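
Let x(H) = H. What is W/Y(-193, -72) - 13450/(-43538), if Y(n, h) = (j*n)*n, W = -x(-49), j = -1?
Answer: 249432844/810873481 ≈ 0.30761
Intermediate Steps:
W = 49 (W = -1*(-49) = 49)
Y(n, h) = -n² (Y(n, h) = (-n)*n = -n²)
W/Y(-193, -72) - 13450/(-43538) = 49/((-1*(-193)²)) - 13450/(-43538) = 49/((-1*37249)) - 13450*(-1/43538) = 49/(-37249) + 6725/21769 = 49*(-1/37249) + 6725/21769 = -49/37249 + 6725/21769 = 249432844/810873481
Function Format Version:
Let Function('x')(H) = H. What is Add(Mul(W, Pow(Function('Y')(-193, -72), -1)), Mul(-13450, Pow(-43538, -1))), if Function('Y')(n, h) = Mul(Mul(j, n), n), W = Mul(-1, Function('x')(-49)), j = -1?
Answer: Rational(249432844, 810873481) ≈ 0.30761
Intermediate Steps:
W = 49 (W = Mul(-1, -49) = 49)
Function('Y')(n, h) = Mul(-1, Pow(n, 2)) (Function('Y')(n, h) = Mul(Mul(-1, n), n) = Mul(-1, Pow(n, 2)))
Add(Mul(W, Pow(Function('Y')(-193, -72), -1)), Mul(-13450, Pow(-43538, -1))) = Add(Mul(49, Pow(Mul(-1, Pow(-193, 2)), -1)), Mul(-13450, Pow(-43538, -1))) = Add(Mul(49, Pow(Mul(-1, 37249), -1)), Mul(-13450, Rational(-1, 43538))) = Add(Mul(49, Pow(-37249, -1)), Rational(6725, 21769)) = Add(Mul(49, Rational(-1, 37249)), Rational(6725, 21769)) = Add(Rational(-49, 37249), Rational(6725, 21769)) = Rational(249432844, 810873481)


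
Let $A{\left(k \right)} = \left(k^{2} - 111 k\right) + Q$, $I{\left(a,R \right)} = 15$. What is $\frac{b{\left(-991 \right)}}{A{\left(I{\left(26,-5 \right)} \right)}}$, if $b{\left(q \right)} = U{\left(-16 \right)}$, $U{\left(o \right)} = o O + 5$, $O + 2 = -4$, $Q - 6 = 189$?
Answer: $- \frac{101}{1245} \approx -0.081125$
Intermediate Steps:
$Q = 195$ ($Q = 6 + 189 = 195$)
$O = -6$ ($O = -2 - 4 = -6$)
$U{\left(o \right)} = 5 - 6 o$ ($U{\left(o \right)} = o \left(-6\right) + 5 = - 6 o + 5 = 5 - 6 o$)
$A{\left(k \right)} = 195 + k^{2} - 111 k$ ($A{\left(k \right)} = \left(k^{2} - 111 k\right) + 195 = 195 + k^{2} - 111 k$)
$b{\left(q \right)} = 101$ ($b{\left(q \right)} = 5 - -96 = 5 + 96 = 101$)
$\frac{b{\left(-991 \right)}}{A{\left(I{\left(26,-5 \right)} \right)}} = \frac{101}{195 + 15^{2} - 1665} = \frac{101}{195 + 225 - 1665} = \frac{101}{-1245} = 101 \left(- \frac{1}{1245}\right) = - \frac{101}{1245}$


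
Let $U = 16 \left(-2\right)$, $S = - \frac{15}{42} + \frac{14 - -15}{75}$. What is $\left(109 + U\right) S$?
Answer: $\frac{341}{150} \approx 2.2733$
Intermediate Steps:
$S = \frac{31}{1050}$ ($S = \left(-15\right) \frac{1}{42} + \left(14 + 15\right) \frac{1}{75} = - \frac{5}{14} + 29 \cdot \frac{1}{75} = - \frac{5}{14} + \frac{29}{75} = \frac{31}{1050} \approx 0.029524$)
$U = -32$
$\left(109 + U\right) S = \left(109 - 32\right) \frac{31}{1050} = 77 \cdot \frac{31}{1050} = \frac{341}{150}$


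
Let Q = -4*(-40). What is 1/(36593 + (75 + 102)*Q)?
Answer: 1/64913 ≈ 1.5405e-5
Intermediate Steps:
Q = 160
1/(36593 + (75 + 102)*Q) = 1/(36593 + (75 + 102)*160) = 1/(36593 + 177*160) = 1/(36593 + 28320) = 1/64913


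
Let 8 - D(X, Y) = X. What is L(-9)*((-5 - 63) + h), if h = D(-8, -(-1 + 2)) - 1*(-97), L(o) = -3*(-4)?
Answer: 540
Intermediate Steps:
L(o) = 12
D(X, Y) = 8 - X
h = 113 (h = (8 - 1*(-8)) - 1*(-97) = (8 + 8) + 97 = 16 + 97 = 113)
L(-9)*((-5 - 63) + h) = 12*((-5 - 63) + 113) = 12*(-68 + 113) = 12*45 = 540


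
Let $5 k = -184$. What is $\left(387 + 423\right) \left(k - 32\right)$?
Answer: $-55728$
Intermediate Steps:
$k = - \frac{184}{5}$ ($k = \frac{1}{5} \left(-184\right) = - \frac{184}{5} \approx -36.8$)
$\left(387 + 423\right) \left(k - 32\right) = \left(387 + 423\right) \left(- \frac{184}{5} - 32\right) = 810 \left(- \frac{344}{5}\right) = -55728$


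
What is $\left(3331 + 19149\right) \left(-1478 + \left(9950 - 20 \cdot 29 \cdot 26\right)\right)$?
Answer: $-148547840$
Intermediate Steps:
$\left(3331 + 19149\right) \left(-1478 + \left(9950 - 20 \cdot 29 \cdot 26\right)\right) = 22480 \left(-1478 + \left(9950 - 580 \cdot 26\right)\right) = 22480 \left(-1478 + \left(9950 - 15080\right)\right) = 22480 \left(-1478 - 5130\right) = 22480 \left(-6608\right) = -148547840$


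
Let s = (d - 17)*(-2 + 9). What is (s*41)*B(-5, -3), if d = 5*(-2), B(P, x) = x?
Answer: 23247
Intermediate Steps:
d = -10
s = -189 (s = (-10 - 17)*(-2 + 9) = -27*7 = -189)
(s*41)*B(-5, -3) = -189*41*(-3) = -7749*(-3) = 23247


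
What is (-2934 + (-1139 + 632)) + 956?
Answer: -2485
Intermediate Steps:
(-2934 + (-1139 + 632)) + 956 = (-2934 - 507) + 956 = -3441 + 956 = -2485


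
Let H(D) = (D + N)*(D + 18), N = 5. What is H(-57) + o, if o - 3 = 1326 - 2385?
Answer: 972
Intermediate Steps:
H(D) = (5 + D)*(18 + D) (H(D) = (D + 5)*(D + 18) = (5 + D)*(18 + D))
o = -1056 (o = 3 + (1326 - 2385) = 3 - 1059 = -1056)
H(-57) + o = (90 + (-57)**2 + 23*(-57)) - 1056 = (90 + 3249 - 1311) - 1056 = 2028 - 1056 = 972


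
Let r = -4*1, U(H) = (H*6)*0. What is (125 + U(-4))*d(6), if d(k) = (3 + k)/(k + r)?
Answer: 1125/2 ≈ 562.50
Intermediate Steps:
U(H) = 0 (U(H) = (6*H)*0 = 0)
r = -4
d(k) = (3 + k)/(-4 + k) (d(k) = (3 + k)/(k - 4) = (3 + k)/(-4 + k))
(125 + U(-4))*d(6) = (125 + 0)*((3 + 6)/(-4 + 6)) = 125*(9/2) = 1125/2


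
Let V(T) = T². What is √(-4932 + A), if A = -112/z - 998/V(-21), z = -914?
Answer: I*√454446226418/9597 ≈ 70.243*I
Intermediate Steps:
A = -431390/201537 (A = -112/(-914) - 998/((-21)²) = -112*(-1/914) - 998/441 = 56/457 - 998*1/441 = 56/457 - 998/441 = -431390/201537 ≈ -2.1405)
√(-4932 + A) = √(-4932 - 431390/201537) = √(-994411874/201537) = I*√454446226418/9597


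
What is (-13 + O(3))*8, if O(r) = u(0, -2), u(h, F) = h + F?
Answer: -120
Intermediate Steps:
u(h, F) = F + h
O(r) = -2 (O(r) = -2 + 0 = -2)
(-13 + O(3))*8 = (-13 - 2)*8 = -15*8 = -120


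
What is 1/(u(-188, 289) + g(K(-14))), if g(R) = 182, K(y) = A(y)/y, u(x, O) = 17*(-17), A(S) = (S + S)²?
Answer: -1/107 ≈ -0.0093458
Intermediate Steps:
A(S) = 4*S² (A(S) = (2*S)² = 4*S²)
u(x, O) = -289
K(y) = 4*y (K(y) = (4*y²)/y = 4*y)
1/(u(-188, 289) + g(K(-14))) = 1/(-289 + 182) = 1/(-107) = -1/107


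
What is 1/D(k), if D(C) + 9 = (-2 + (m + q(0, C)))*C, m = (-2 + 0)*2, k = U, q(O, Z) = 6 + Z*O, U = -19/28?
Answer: -⅑ ≈ -0.11111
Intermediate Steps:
U = -19/28 (U = -19*1/28 = -19/28 ≈ -0.67857)
q(O, Z) = 6 + O*Z
k = -19/28 ≈ -0.67857
m = -4 (m = -2*2 = -4)
D(C) = -9 (D(C) = -9 + (-2 + (-4 + (6 + 0*C)))*C = -9 + (-2 + (-4 + (6 + 0)))*C = -9 + (-2 + (-4 + 6))*C = -9 + (-2 + 2)*C = -9 + 0*C = -9 + 0 = -9)
1/D(k) = 1/(-9) = -⅑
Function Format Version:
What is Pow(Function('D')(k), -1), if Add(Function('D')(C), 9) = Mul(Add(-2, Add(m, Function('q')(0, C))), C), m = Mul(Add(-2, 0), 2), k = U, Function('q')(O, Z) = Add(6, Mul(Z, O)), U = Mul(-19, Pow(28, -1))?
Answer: Rational(-1, 9) ≈ -0.11111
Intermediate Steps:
U = Rational(-19, 28) (U = Mul(-19, Rational(1, 28)) = Rational(-19, 28) ≈ -0.67857)
Function('q')(O, Z) = Add(6, Mul(O, Z))
k = Rational(-19, 28) ≈ -0.67857
m = -4 (m = Mul(-2, 2) = -4)
Function('D')(C) = -9 (Function('D')(C) = Add(-9, Mul(Add(-2, Add(-4, Add(6, Mul(0, C)))), C)) = Add(-9, Mul(Add(-2, Add(-4, Add(6, 0))), C)) = Add(-9, Mul(Add(-2, Add(-4, 6)), C)) = Add(-9, Mul(Add(-2, 2), C)) = Add(-9, Mul(0, C)) = Add(-9, 0) = -9)
Pow(Function('D')(k), -1) = Pow(-9, -1) = Rational(-1, 9)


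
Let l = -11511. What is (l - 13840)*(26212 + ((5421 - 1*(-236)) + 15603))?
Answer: -1203462672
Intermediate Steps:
(l - 13840)*(26212 + ((5421 - 1*(-236)) + 15603)) = (-11511 - 13840)*(26212 + ((5421 - 1*(-236)) + 15603)) = -25351*(26212 + ((5421 + 236) + 15603)) = -25351*(26212 + (5657 + 15603)) = -25351*(26212 + 21260) = -25351*47472 = -1203462672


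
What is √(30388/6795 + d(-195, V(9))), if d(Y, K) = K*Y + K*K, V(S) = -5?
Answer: 2*√1288291985/2265 ≈ 31.693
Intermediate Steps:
d(Y, K) = K² + K*Y (d(Y, K) = K*Y + K² = K² + K*Y)
√(30388/6795 + d(-195, V(9))) = √(30388/6795 - 5*(-5 - 195)) = √(30388*(1/6795) - 5*(-200)) = √(30388/6795 + 1000) = √(6825388/6795) = 2*√1288291985/2265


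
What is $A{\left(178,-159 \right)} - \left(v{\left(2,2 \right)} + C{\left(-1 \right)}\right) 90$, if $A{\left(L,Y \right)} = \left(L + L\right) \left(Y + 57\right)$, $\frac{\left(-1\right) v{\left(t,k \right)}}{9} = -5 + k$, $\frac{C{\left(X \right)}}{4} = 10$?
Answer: $-42342$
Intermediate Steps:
$C{\left(X \right)} = 40$ ($C{\left(X \right)} = 4 \cdot 10 = 40$)
$v{\left(t,k \right)} = 45 - 9 k$ ($v{\left(t,k \right)} = - 9 \left(-5 + k\right) = 45 - 9 k$)
$A{\left(L,Y \right)} = 2 L \left(57 + Y\right)$
$A{\left(178,-159 \right)} - \left(v{\left(2,2 \right)} + C{\left(-1 \right)}\right) 90 = 2 \cdot 178 \left(57 - 159\right) - \left(\left(45 - 18\right) + 40\right) 90 = 2 \cdot 178 \left(-102\right) - \left(\left(45 - 18\right) + 40\right) 90 = -36312 - \left(27 + 40\right) 90 = -36312 - 67 \cdot 90 = -36312 - 6030 = -42342$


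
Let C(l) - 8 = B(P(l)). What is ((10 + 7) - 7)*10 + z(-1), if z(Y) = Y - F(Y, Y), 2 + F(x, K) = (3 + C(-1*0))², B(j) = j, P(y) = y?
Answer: -20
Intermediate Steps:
C(l) = 8 + l
F(x, K) = 119 (F(x, K) = -2 + (3 + (8 - 1*0))² = -2 + (3 + (8 + 0))² = -2 + (3 + 8)² = -2 + 11² = -2 + 121 = 119)
z(Y) = -119 + Y (z(Y) = Y - 1*119 = Y - 119 = -119 + Y)
((10 + 7) - 7)*10 + z(-1) = ((10 + 7) - 7)*10 + (-119 - 1) = (17 - 7)*10 - 120 = 10*10 - 120 = 100 - 120 = -20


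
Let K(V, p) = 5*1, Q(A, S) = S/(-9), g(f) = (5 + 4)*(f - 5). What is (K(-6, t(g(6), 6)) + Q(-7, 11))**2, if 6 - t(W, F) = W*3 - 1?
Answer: 1156/81 ≈ 14.272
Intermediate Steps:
g(f) = -45 + 9*f (g(f) = 9*(-5 + f) = -45 + 9*f)
t(W, F) = 7 - 3*W (t(W, F) = 6 - (W*3 - 1) = 6 - (3*W - 1) = 6 - (-1 + 3*W) = 6 + (1 - 3*W) = 7 - 3*W)
Q(A, S) = -S/9
K(V, p) = 5
(K(-6, t(g(6), 6)) + Q(-7, 11))**2 = (5 - 1/9*11)**2 = (5 - 11/9)**2 = (34/9)**2 = 1156/81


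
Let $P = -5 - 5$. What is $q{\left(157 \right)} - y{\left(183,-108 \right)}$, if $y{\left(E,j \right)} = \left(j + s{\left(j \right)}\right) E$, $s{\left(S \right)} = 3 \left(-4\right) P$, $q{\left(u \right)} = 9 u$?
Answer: $-783$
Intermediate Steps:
$P = -10$
$s{\left(S \right)} = 120$ ($s{\left(S \right)} = 3 \left(-4\right) \left(-10\right) = \left(-12\right) \left(-10\right) = 120$)
$y{\left(E,j \right)} = E \left(120 + j\right)$ ($y{\left(E,j \right)} = \left(j + 120\right) E = \left(120 + j\right) E = E \left(120 + j\right)$)
$q{\left(157 \right)} - y{\left(183,-108 \right)} = 9 \cdot 157 - 183 \left(120 - 108\right) = 1413 - 183 \cdot 12 = 1413 - 2196 = -783$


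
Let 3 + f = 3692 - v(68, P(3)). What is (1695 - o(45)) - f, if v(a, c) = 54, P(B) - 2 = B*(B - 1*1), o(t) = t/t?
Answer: -1941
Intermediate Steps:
o(t) = 1
P(B) = 2 + B*(-1 + B) (P(B) = 2 + B*(B - 1*1) = 2 + B*(B - 1) = 2 + B*(-1 + B))
f = 3635 (f = -3 + (3692 - 1*54) = -3 + (3692 - 54) = -3 + 3638 = 3635)
(1695 - o(45)) - f = (1695 - 1*1) - 1*3635 = (1695 - 1) - 3635 = 1694 - 3635 = -1941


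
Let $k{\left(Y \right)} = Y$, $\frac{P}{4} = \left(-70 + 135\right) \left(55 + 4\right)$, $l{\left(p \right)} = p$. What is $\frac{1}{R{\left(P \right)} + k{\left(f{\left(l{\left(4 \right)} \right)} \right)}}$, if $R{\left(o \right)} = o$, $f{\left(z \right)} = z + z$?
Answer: $\frac{1}{15348} \approx 6.5155 \cdot 10^{-5}$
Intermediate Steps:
$f{\left(z \right)} = 2 z$
$P = 15340$ ($P = 4 \left(-70 + 135\right) \left(55 + 4\right) = 4 \cdot 65 \cdot 59 = 4 \cdot 3835 = 15340$)
$\frac{1}{R{\left(P \right)} + k{\left(f{\left(l{\left(4 \right)} \right)} \right)}} = \frac{1}{15340 + 2 \cdot 4} = \frac{1}{15340 + 8} = \frac{1}{15348}$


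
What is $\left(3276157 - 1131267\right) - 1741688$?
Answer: $403202$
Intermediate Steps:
$\left(3276157 - 1131267\right) - 1741688 = 2144890 - 1741688 = 403202$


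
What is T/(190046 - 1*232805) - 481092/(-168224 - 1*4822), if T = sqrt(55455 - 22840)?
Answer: 80182/28841 - sqrt(32615)/42759 ≈ 2.7759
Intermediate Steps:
T = sqrt(32615) ≈ 180.60
T/(190046 - 1*232805) - 481092/(-168224 - 1*4822) = sqrt(32615)/(190046 - 1*232805) - 481092/(-168224 - 1*4822) = sqrt(32615)/(190046 - 232805) - 481092/(-168224 - 4822) = sqrt(32615)/(-42759) - 481092/(-173046) = sqrt(32615)*(-1/42759) - 481092*(-1/173046) = -sqrt(32615)/42759 + 80182/28841 = 80182/28841 - sqrt(32615)/42759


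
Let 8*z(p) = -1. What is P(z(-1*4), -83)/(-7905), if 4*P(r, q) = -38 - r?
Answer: 101/84320 ≈ 0.0011978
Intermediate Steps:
z(p) = -⅛ (z(p) = (⅛)*(-1) = -⅛)
P(r, q) = -19/2 - r/4 (P(r, q) = (-38 - r)/4 = -19/2 - r/4)
P(z(-1*4), -83)/(-7905) = (-19/2 - ¼*(-⅛))/(-7905) = (-19/2 + 1/32)*(-1/7905) = -303/32*(-1/7905) = 101/84320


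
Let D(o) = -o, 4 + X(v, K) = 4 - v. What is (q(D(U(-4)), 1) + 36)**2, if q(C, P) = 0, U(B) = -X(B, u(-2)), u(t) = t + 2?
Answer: 1296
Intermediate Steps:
u(t) = 2 + t
X(v, K) = -v (X(v, K) = -4 + (4 - v) = -v)
U(B) = B (U(B) = -(-1)*B = B)
(q(D(U(-4)), 1) + 36)**2 = (0 + 36)**2 = 36**2 = 1296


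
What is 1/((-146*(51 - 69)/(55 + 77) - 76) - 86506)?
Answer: -11/952183 ≈ -1.1552e-5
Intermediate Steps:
1/((-146*(51 - 69)/(55 + 77) - 76) - 86506) = 1/((-(-2628)/132 - 76) - 86506) = 1/((-146*(-3/22) - 76) - 86506) = 1/((219/11 - 76) - 86506) = 1/(-617/11 - 86506) = 1/(-952183/11) = -11/952183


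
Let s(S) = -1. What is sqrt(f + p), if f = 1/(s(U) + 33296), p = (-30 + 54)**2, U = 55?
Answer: sqrt(638528879695)/33295 ≈ 24.000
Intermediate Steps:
p = 576 (p = 24**2 = 576)
f = 1/33295 (f = 1/(-1 + 33296) = 1/33295 ≈ 3.0035e-5)
sqrt(f + p) = sqrt(1/33295 + 576) = sqrt(19177921/33295) = sqrt(638528879695)/33295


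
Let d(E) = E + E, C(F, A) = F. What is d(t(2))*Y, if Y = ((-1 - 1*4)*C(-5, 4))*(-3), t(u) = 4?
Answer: -600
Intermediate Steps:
d(E) = 2*E
Y = -75 (Y = ((-1 - 1*4)*(-5))*(-3) = ((-1 - 4)*(-5))*(-3) = -5*(-5)*(-3) = 25*(-3) = -75)
d(t(2))*Y = (2*4)*(-75) = 8*(-75) = -600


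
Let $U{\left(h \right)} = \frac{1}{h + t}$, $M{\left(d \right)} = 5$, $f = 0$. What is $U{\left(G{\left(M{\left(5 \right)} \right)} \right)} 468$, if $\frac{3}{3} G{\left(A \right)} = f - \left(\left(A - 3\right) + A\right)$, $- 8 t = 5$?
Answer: $- \frac{3744}{61} \approx -61.377$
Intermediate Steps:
$t = - \frac{5}{8}$ ($t = \left(- \frac{1}{8}\right) 5 = - \frac{5}{8} \approx -0.625$)
$G{\left(A \right)} = 3 - 2 A$ ($G{\left(A \right)} = 0 - \left(\left(A - 3\right) + A\right) = 0 - \left(\left(-3 + A\right) + A\right) = 0 - \left(-3 + 2 A\right) = 3 - 2 A$)
$U{\left(h \right)} = \frac{1}{- \frac{5}{8} + h}$ ($U{\left(h \right)} = \frac{1}{h - \frac{5}{8}} = \frac{1}{- \frac{5}{8} + h}$)
$U{\left(G{\left(M{\left(5 \right)} \right)} \right)} 468 = \frac{8}{-5 + 8 \left(3 - 10\right)} 468 = \frac{8}{-5 + 8 \left(-7\right)} 468 = \frac{8}{-5 - 56} \cdot 468 = \frac{8}{-61} \cdot 468 = 8 \left(- \frac{1}{61}\right) 468 = \left(- \frac{8}{61}\right) 468 = - \frac{3744}{61}$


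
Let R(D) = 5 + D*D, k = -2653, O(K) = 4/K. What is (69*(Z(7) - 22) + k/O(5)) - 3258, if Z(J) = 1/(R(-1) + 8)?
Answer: -226445/28 ≈ -8087.3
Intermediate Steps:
R(D) = 5 + D**2
Z(J) = 1/14 (Z(J) = 1/((5 + (-1)**2) + 8) = 1/((5 + 1) + 8) = 1/(6 + 8) = 1/14)
(69*(Z(7) - 22) + k/O(5)) - 3258 = (69*(1/14 - 22) - 2653/(4/5)) - 3258 = (69*(-307/14) - 2653/(4*(1/5))) - 3258 = (-21183/14 - 2653/4/5) - 3258 = (-21183/14 - 2653*5/4) - 3258 = (-21183/14 - 13265/4) - 3258 = -135221/28 - 3258 = -226445/28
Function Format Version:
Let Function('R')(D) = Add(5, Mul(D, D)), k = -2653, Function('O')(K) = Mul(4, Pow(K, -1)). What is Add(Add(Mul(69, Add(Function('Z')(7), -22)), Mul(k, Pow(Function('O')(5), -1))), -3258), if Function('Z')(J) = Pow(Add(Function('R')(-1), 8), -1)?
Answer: Rational(-226445, 28) ≈ -8087.3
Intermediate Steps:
Function('R')(D) = Add(5, Pow(D, 2))
Function('Z')(J) = Rational(1, 14) (Function('Z')(J) = Pow(Add(Add(5, Pow(-1, 2)), 8), -1) = Pow(Add(Add(5, 1), 8), -1) = Pow(Add(6, 8), -1) = Pow(14, -1) = Rational(1, 14))
Add(Add(Mul(69, Add(Function('Z')(7), -22)), Mul(k, Pow(Function('O')(5), -1))), -3258) = Add(Add(Mul(69, Add(Rational(1, 14), -22)), Mul(-2653, Pow(Mul(4, Pow(5, -1)), -1))), -3258) = Add(Add(Mul(69, Rational(-307, 14)), Mul(-2653, Pow(Mul(4, Rational(1, 5)), -1))), -3258) = Add(Add(Rational(-21183, 14), Mul(-2653, Pow(Rational(4, 5), -1))), -3258) = Add(Add(Rational(-21183, 14), Mul(-2653, Rational(5, 4))), -3258) = Add(Add(Rational(-21183, 14), Rational(-13265, 4)), -3258) = Add(Rational(-135221, 28), -3258) = Rational(-226445, 28)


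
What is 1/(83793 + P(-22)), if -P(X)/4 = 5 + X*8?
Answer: 1/84477 ≈ 1.1838e-5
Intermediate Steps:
P(X) = -20 - 32*X (P(X) = -4*(5 + X*8) = -4*(5 + 8*X) = -20 - 32*X)
1/(83793 + P(-22)) = 1/(83793 + (-20 - 32*(-22))) = 1/(83793 + (-20 + 704)) = 1/(83793 + 684) = 1/84477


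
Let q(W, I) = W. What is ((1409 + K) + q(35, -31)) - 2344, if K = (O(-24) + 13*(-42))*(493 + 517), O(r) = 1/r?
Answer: -6628825/12 ≈ -5.5240e+5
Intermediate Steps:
K = -6618025/12 (K = (1/(-24) + 13*(-42))*(493 + 517) = (-1/24 - 546)*1010 = -13105/24*1010 = -6618025/12 ≈ -5.5150e+5)
((1409 + K) + q(35, -31)) - 2344 = ((1409 - 6618025/12) + 35) - 2344 = (-6601117/12 + 35) - 2344 = -6600697/12 - 2344 = -6628825/12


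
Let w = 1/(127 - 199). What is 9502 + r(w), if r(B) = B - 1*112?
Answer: 676079/72 ≈ 9390.0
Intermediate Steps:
w = -1/72 (w = 1/(-72) = -1/72 ≈ -0.013889)
r(B) = -112 + B (r(B) = B - 112 = -112 + B)
9502 + r(w) = 9502 + (-112 - 1/72) = 9502 - 8065/72 = 676079/72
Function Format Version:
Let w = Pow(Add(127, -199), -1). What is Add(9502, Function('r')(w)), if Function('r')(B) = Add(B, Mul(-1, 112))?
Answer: Rational(676079, 72) ≈ 9390.0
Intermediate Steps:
w = Rational(-1, 72) (w = Pow(-72, -1) = Rational(-1, 72) ≈ -0.013889)
Function('r')(B) = Add(-112, B) (Function('r')(B) = Add(B, -112) = Add(-112, B))
Add(9502, Function('r')(w)) = Add(9502, Add(-112, Rational(-1, 72))) = Add(9502, Rational(-8065, 72)) = Rational(676079, 72)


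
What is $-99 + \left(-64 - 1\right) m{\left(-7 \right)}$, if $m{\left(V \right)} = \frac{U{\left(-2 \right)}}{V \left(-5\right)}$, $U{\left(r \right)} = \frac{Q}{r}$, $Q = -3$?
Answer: $- \frac{1425}{14} \approx -101.79$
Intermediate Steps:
$U{\left(r \right)} = - \frac{3}{r}$
$m{\left(V \right)} = - \frac{3}{10 V}$ ($m{\left(V \right)} = \frac{\left(-3\right) \frac{1}{-2}}{V \left(-5\right)} = \frac{\left(-3\right) \left(- \frac{1}{2}\right)}{\left(-5\right) V} = \frac{3 \left(- \frac{1}{5 V}\right)}{2} = - \frac{3}{10 V}$)
$-99 + \left(-64 - 1\right) m{\left(-7 \right)} = -99 + \left(-64 - 1\right) \left(- \frac{3}{10 \left(-7\right)}\right) = -99 - 65 \left(\left(- \frac{3}{10}\right) \left(- \frac{1}{7}\right)\right) = -99 - \frac{39}{14} = - \frac{1425}{14}$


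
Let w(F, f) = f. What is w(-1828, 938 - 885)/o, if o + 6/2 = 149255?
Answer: 53/149252 ≈ 0.00035510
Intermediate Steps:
o = 149252 (o = -3 + 149255 = 149252)
w(-1828, 938 - 885)/o = (938 - 885)/149252 = 53*(1/149252) = 53/149252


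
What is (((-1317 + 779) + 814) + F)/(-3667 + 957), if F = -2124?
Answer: 924/1355 ≈ 0.68192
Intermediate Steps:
(((-1317 + 779) + 814) + F)/(-3667 + 957) = (((-1317 + 779) + 814) - 2124)/(-3667 + 957) = ((-538 + 814) - 2124)/(-2710) = (276 - 2124)*(-1/2710) = -1848*(-1/2710) = 924/1355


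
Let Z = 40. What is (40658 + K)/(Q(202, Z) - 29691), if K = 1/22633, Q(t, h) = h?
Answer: -920212515/671091083 ≈ -1.3712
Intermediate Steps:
K = 1/22633 ≈ 4.4183e-5
(40658 + K)/(Q(202, Z) - 29691) = (40658 + 1/22633)/(40 - 29691) = (920212515/22633)/(-29651) = (920212515/22633)*(-1/29651) = -920212515/671091083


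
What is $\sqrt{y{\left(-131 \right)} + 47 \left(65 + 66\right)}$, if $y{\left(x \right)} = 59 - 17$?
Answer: $\sqrt{6199} \approx 78.734$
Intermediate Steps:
$y{\left(x \right)} = 42$
$\sqrt{y{\left(-131 \right)} + 47 \left(65 + 66\right)} = \sqrt{42 + 47 \left(65 + 66\right)} = \sqrt{42 + 47 \cdot 131} = \sqrt{42 + 6157} = \sqrt{6199}$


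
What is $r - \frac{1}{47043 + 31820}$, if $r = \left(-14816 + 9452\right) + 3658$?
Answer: $- \frac{134540279}{78863} \approx -1706.0$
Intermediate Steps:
$r = -1706$ ($r = -5364 + 3658 = -1706$)
$r - \frac{1}{47043 + 31820} = -1706 - \frac{1}{47043 + 31820} = -1706 - \frac{1}{78863} = - \frac{134540279}{78863}$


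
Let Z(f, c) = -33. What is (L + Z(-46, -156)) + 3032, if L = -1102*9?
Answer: -6919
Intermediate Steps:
L = -9918
(L + Z(-46, -156)) + 3032 = (-9918 - 33) + 3032 = -9951 + 3032 = -6919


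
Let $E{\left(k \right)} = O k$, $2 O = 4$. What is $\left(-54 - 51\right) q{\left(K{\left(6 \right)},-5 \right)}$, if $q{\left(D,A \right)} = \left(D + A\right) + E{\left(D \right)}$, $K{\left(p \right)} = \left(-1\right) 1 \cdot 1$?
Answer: $840$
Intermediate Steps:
$O = 2$ ($O = \frac{1}{2} \cdot 4 = 2$)
$E{\left(k \right)} = 2 k$
$K{\left(p \right)} = -1$ ($K{\left(p \right)} = \left(-1\right) 1 = -1$)
$q{\left(D,A \right)} = A + 3 D$ ($q{\left(D,A \right)} = \left(D + A\right) + 2 D = \left(A + D\right) + 2 D = A + 3 D$)
$\left(-54 - 51\right) q{\left(K{\left(6 \right)},-5 \right)} = \left(-54 - 51\right) \left(-5 + 3 \left(-1\right)\right) = - 105 \left(-5 - 3\right) = \left(-105\right) \left(-8\right) = 840$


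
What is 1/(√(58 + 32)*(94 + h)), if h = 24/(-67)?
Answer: 67*√10/188220 ≈ 0.0011257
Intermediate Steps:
h = -24/67 (h = 24*(-1/67) = -24/67 ≈ -0.35821)
1/(√(58 + 32)*(94 + h)) = 1/(√(58 + 32)*(94 - 24/67)) = 1/(√90*(6274/67)) = 1/((3*√10)*(6274/67)) = 1/(18822*√10/67) = 67*√10/188220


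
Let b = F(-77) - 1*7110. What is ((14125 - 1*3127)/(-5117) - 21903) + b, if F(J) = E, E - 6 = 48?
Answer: -148194201/5117 ≈ -28961.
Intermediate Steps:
E = 54 (E = 6 + 48 = 54)
F(J) = 54
b = -7056 (b = 54 - 1*7110 = 54 - 7110 = -7056)
((14125 - 1*3127)/(-5117) - 21903) + b = ((14125 - 1*3127)/(-5117) - 21903) - 7056 = ((14125 - 3127)*(-1/5117) - 21903) - 7056 = (10998*(-1/5117) - 21903) - 7056 = (-10998/5117 - 21903) - 7056 = -112088649/5117 - 7056 = -148194201/5117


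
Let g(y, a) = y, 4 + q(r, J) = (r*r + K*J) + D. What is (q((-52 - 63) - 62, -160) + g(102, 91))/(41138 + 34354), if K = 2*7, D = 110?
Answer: 29297/75492 ≈ 0.38808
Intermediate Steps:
K = 14
q(r, J) = 106 + r**2 + 14*J (q(r, J) = -4 + ((r*r + 14*J) + 110) = -4 + ((r**2 + 14*J) + 110) = -4 + (110 + r**2 + 14*J) = 106 + r**2 + 14*J)
(q((-52 - 63) - 62, -160) + g(102, 91))/(41138 + 34354) = ((106 + ((-52 - 63) - 62)**2 + 14*(-160)) + 102)/(41138 + 34354) = ((106 + (-115 - 62)**2 - 2240) + 102)/75492 = ((106 + (-177)**2 - 2240) + 102)*(1/75492) = ((106 + 31329 - 2240) + 102)*(1/75492) = (29195 + 102)*(1/75492) = 29297*(1/75492) = 29297/75492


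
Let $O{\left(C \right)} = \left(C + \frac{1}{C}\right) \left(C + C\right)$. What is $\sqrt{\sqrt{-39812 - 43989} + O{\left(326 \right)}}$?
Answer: $\sqrt{212554 + i \sqrt{83801}} \approx 461.04 + 0.314 i$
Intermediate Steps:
$O{\left(C \right)} = 2 C \left(C + \frac{1}{C}\right)$ ($O{\left(C \right)} = \left(C + \frac{1}{C}\right) 2 C = 2 C \left(C + \frac{1}{C}\right)$)
$\sqrt{\sqrt{-39812 - 43989} + O{\left(326 \right)}} = \sqrt{\sqrt{-39812 - 43989} + \left(2 + 2 \cdot 326^{2}\right)} = \sqrt{\sqrt{-83801} + \left(2 + 2 \cdot 106276\right)} = \sqrt{i \sqrt{83801} + \left(2 + 212552\right)} = \sqrt{i \sqrt{83801} + 212554} = \sqrt{212554 + i \sqrt{83801}}$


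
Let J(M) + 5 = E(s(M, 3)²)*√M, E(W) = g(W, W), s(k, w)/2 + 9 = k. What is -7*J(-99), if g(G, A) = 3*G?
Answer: 35 - 2939328*I*√11 ≈ 35.0 - 9.7487e+6*I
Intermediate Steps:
s(k, w) = -18 + 2*k
E(W) = 3*W
J(M) = -5 + 3*√M*(-18 + 2*M)² (J(M) = -5 + (3*(-18 + 2*M)²)*√M = -5 + 3*√M*(-18 + 2*M)²)
-7*J(-99) = -7*(-5 + 12*√(-99)*(-9 - 99)²) = -7*(-5 + 12*(3*I*√11)*(-108)²) = -7*(-5 + 12*(3*I*√11)*11664) = -7*(-5 + 419904*I*√11) = 35 - 2939328*I*√11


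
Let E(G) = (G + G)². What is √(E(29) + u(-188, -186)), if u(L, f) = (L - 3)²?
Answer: √39845 ≈ 199.61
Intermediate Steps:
E(G) = 4*G² (E(G) = (2*G)² = 4*G²)
u(L, f) = (-3 + L)²
√(E(29) + u(-188, -186)) = √(4*29² + (-3 - 188)²) = √(4*841 + (-191)²) = √(3364 + 36481) = √39845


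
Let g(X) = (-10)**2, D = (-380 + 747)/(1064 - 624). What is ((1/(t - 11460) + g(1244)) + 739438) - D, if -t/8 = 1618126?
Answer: 1053996858740191/1425211480 ≈ 7.3954e+5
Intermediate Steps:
t = -12945008 (t = -8*1618126 = -12945008)
D = 367/440 ≈ 0.83409
g(X) = 100
((1/(t - 11460) + g(1244)) + 739438) - D = ((1/(-12945008 - 11460) + 100) + 739438) - 1*367/440 = ((1/(-12956468) + 100) + 739438) - 367/440 = ((-1/12956468 + 100) + 739438) - 367/440 = (1295646799/12956468 + 739438) - 367/440 = 9581800431783/12956468 - 367/440 = 1053996858740191/1425211480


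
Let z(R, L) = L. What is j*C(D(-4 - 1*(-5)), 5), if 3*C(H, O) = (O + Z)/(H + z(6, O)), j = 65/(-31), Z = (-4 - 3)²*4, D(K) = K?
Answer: -4355/186 ≈ -23.414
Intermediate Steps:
Z = 196 (Z = (-7)²*4 = 49*4 = 196)
j = -65/31 (j = 65*(-1/31) = -65/31 ≈ -2.0968)
C(H, O) = (196 + O)/(3*(H + O)) (C(H, O) = ((O + 196)/(H + O))/3 = ((196 + O)/(H + O))/3 = (196 + O)/(3*(H + O)))
j*C(D(-4 - 1*(-5)), 5) = -65*(196 + 5)/(93*((-4 - 1*(-5)) + 5)) = -65*201/(93*((-4 + 5) + 5)) = -65*201/(93*(1 + 5)) = -65*201/(93*6) = -65/31*67/6 = -4355/186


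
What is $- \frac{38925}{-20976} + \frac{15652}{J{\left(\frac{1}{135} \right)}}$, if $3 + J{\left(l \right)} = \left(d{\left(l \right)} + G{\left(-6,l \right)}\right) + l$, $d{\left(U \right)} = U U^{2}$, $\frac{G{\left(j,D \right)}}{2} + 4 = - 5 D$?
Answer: $- \frac{20685166380825}{14644555216} \approx -1412.5$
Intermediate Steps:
$G{\left(j,D \right)} = -8 - 10 D$ ($G{\left(j,D \right)} = -8 + 2 \left(- 5 D\right) = -8 - 10 D$)
$d{\left(U \right)} = U^{3}$
$J{\left(l \right)} = -11 + l^{3} - 9 l$ ($J{\left(l \right)} = -3 - \left(8 - l^{3} + 9 l\right) = -11 + l^{3} - 9 l$)
$- \frac{38925}{-20976} + \frac{15652}{J{\left(\frac{1}{135} \right)}} = - \frac{38925}{-20976} + \frac{15652}{-11 + \left(\frac{1}{135}\right)^{3} - \frac{9}{135}} = \left(-38925\right) \left(- \frac{1}{20976}\right) + \frac{15652}{-11 + \left(\frac{1}{135}\right)^{3} - \frac{1}{15}} = \frac{12975}{6992} + \frac{15652}{-11 + \frac{1}{2460375} - \frac{1}{15}} = \frac{12975}{6992} + \frac{15652}{- \frac{27228149}{2460375}} = \frac{12975}{6992} + 15652 \left(- \frac{2460375}{27228149}\right) = \frac{12975}{6992} - \frac{2962291500}{2094473} = - \frac{20685166380825}{14644555216}$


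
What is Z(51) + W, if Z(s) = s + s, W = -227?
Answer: -125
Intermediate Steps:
Z(s) = 2*s
Z(51) + W = 2*51 - 227 = 102 - 227 = -125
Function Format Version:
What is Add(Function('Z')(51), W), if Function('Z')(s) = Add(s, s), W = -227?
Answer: -125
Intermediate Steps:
Function('Z')(s) = Mul(2, s)
Add(Function('Z')(51), W) = Add(Mul(2, 51), -227) = Add(102, -227) = -125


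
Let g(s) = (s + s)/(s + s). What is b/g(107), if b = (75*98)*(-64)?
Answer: -470400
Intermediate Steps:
g(s) = 1 (g(s) = (2*s)/((2*s)) = (2*s)*(1/(2*s)) = 1)
b = -470400 (b = 7350*(-64) = -470400)
b/g(107) = -470400/1 = -470400*1 = -470400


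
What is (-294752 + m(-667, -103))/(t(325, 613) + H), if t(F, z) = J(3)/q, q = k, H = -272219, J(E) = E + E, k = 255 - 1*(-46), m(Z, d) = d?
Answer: 88751355/81937913 ≈ 1.0832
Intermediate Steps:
k = 301 (k = 255 + 46 = 301)
J(E) = 2*E
q = 301
t(F, z) = 6/301 (t(F, z) = (2*3)/301 = 6*(1/301) = 6/301)
(-294752 + m(-667, -103))/(t(325, 613) + H) = (-294752 - 103)/(6/301 - 272219) = -294855/(-81937913/301) = -294855*(-301/81937913) = 88751355/81937913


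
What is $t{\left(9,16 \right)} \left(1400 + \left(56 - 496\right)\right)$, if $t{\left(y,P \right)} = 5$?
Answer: $4800$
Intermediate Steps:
$t{\left(9,16 \right)} \left(1400 + \left(56 - 496\right)\right) = 5 \left(1400 + \left(56 - 496\right)\right) = 5 \left(1400 - 440\right) = 5 \cdot 960 = 4800$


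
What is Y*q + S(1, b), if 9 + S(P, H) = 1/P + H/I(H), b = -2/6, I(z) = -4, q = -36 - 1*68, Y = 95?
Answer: -118655/12 ≈ -9887.9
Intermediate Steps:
q = -104 (q = -36 - 68 = -104)
b = -⅓ (b = -2*⅙ = -⅓ ≈ -0.33333)
S(P, H) = -9 + 1/P - H/4 (S(P, H) = -9 + (1/P + H/(-4)) = -9 + (1/P + H*(-¼)) = -9 + (1/P - H/4) = -9 + 1/P - H/4)
Y*q + S(1, b) = 95*(-104) + (-9 + 1/1 - ¼*(-⅓)) = -9880 + (-9 + 1 + 1/12) = -9880 - 95/12 = -118655/12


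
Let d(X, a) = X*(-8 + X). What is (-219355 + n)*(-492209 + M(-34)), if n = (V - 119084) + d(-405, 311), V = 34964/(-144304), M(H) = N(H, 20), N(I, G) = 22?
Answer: 3039393504507455/36076 ≈ 8.4250e+10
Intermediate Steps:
M(H) = 22
V = -8741/36076 (V = 34964*(-1/144304) = -8741/36076 ≈ -0.24229)
n = 1738169015/36076 (n = (-8741/36076 - 119084) - 405*(-8 - 405) = -4296083125/36076 - 405*(-413) = -4296083125/36076 + 167265 = 1738169015/36076 ≈ 48181.)
(-219355 + n)*(-492209 + M(-34)) = (-219355 + 1738169015/36076)*(-492209 + 22) = -6175281965/36076*(-492187) = 3039393504507455/36076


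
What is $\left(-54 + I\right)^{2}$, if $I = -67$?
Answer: $14641$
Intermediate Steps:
$\left(-54 + I\right)^{2} = \left(-54 - 67\right)^{2} = \left(-121\right)^{2} = 14641$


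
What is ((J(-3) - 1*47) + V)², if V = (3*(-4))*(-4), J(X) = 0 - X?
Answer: 16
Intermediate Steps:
J(X) = -X
V = 48 (V = -12*(-4) = 48)
((J(-3) - 1*47) + V)² = ((-1*(-3) - 1*47) + 48)² = ((3 - 47) + 48)² = (-44 + 48)² = 4² = 16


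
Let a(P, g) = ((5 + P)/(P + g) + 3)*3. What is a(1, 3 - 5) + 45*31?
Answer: 1386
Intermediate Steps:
a(P, g) = 9 + 3*(5 + P)/(P + g) (a(P, g) = ((5 + P)/(P + g) + 3)*3 = (3 + (5 + P)/(P + g))*3 = 9 + 3*(5 + P)/(P + g))
a(1, 3 - 5) + 45*31 = 3*(5 + 3*(3 - 5) + 4*1)/(1 + (3 - 5)) + 45*31 = 3*(5 + 3*(-2) + 4)/(1 - 2) + 1395 = 3*(5 - 6 + 4)/(-1) + 1395 = 3*(-1)*3 + 1395 = -9 + 1395 = 1386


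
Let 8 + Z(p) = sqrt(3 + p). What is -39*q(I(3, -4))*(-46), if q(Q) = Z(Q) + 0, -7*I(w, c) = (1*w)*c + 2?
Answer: -14352 + 1794*sqrt(217)/7 ≈ -10577.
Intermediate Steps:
I(w, c) = -2/7 - c*w/7 (I(w, c) = -((1*w)*c + 2)/7 = -(w*c + 2)/7 = -(c*w + 2)/7 = -(2 + c*w)/7 = -2/7 - c*w/7)
Z(p) = -8 + sqrt(3 + p)
q(Q) = -8 + sqrt(3 + Q) (q(Q) = (-8 + sqrt(3 + Q)) + 0 = -8 + sqrt(3 + Q))
-39*q(I(3, -4))*(-46) = -39*(-8 + sqrt(3 + (-2/7 - 1/7*(-4)*3)))*(-46) = -39*(-8 + sqrt(3 + (-2/7 + 12/7)))*(-46) = -39*(-8 + sqrt(3 + 10/7))*(-46) = -39*(-8 + sqrt(31/7))*(-46) = -39*(-8 + sqrt(217)/7)*(-46) = (312 - 39*sqrt(217)/7)*(-46) = -14352 + 1794*sqrt(217)/7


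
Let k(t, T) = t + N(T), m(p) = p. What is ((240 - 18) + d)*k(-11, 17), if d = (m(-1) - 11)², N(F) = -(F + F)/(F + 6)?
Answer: -105042/23 ≈ -4567.0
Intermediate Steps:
N(F) = -2*F/(6 + F)
d = 144 (d = (-1 - 11)² = (-12)² = 144)
k(t, T) = t - 2*T/(6 + T)
((240 - 18) + d)*k(-11, 17) = ((240 - 18) + 144)*((-2*17 - 11*(6 + 17))/(6 + 17)) = (222 + 144)*((-34 - 11*23)/23) = 366*((-34 - 253)/23) = 366*((1/23)*(-287)) = 366*(-287/23) = -105042/23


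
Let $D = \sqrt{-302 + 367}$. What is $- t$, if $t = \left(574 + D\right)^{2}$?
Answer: $- \left(574 + \sqrt{65}\right)^{2} \approx -3.388 \cdot 10^{5}$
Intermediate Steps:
$D = \sqrt{65} \approx 8.0623$
$t = \left(574 + \sqrt{65}\right)^{2} \approx 3.388 \cdot 10^{5}$
$- t = - \left(574 + \sqrt{65}\right)^{2}$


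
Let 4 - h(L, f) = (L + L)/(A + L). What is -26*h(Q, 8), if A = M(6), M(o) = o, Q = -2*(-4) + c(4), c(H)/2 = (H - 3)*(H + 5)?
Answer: -247/4 ≈ -61.750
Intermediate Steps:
c(H) = 2*(-3 + H)*(5 + H) (c(H) = 2*((H - 3)*(H + 5)) = 2*((-3 + H)*(5 + H)) = 2*(-3 + H)*(5 + H))
Q = 26 (Q = -2*(-4) + (-30 + 2*4² + 4*4) = 8 + (-30 + 2*16 + 16) = 8 + (-30 + 32 + 16) = 8 + 18 = 26)
A = 6
h(L, f) = 4 - 2*L/(6 + L) (h(L, f) = 4 - (L + L)/(6 + L) = 4 - 2*L/(6 + L))
-26*h(Q, 8) = -52*(12 + 26)/(6 + 26) = -52*38/32 = -26*19/8 = -247/4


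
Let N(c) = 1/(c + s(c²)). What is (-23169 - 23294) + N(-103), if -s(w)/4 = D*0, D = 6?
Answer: -4785690/103 ≈ -46463.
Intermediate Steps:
s(w) = 0 (s(w) = -24*0 = -4*0 = 0)
N(c) = 1/c (N(c) = 1/(c + 0) = 1/c)
(-23169 - 23294) + N(-103) = (-23169 - 23294) + 1/(-103) = -46463 - 1/103 = -4785690/103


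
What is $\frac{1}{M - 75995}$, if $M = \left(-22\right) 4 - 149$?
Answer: $- \frac{1}{76232} \approx -1.3118 \cdot 10^{-5}$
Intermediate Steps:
$M = -237$ ($M = -88 - 149 = -237$)
$\frac{1}{M - 75995} = \frac{1}{-237 - 75995} = \frac{1}{-76232} = - \frac{1}{76232}$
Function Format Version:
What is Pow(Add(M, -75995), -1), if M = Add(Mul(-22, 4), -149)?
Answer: Rational(-1, 76232) ≈ -1.3118e-5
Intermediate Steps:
M = -237 (M = Add(-88, -149) = -237)
Pow(Add(M, -75995), -1) = Pow(Add(-237, -75995), -1) = Pow(-76232, -1) = Rational(-1, 76232)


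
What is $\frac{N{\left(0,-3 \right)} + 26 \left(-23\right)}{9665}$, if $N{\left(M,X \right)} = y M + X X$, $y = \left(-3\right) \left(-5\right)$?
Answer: $- \frac{589}{9665} \approx -0.060942$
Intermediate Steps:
$y = 15$
$N{\left(M,X \right)} = X^{2} + 15 M$ ($N{\left(M,X \right)} = 15 M + X X = 15 M + X^{2} = X^{2} + 15 M$)
$\frac{N{\left(0,-3 \right)} + 26 \left(-23\right)}{9665} = \frac{\left(\left(-3\right)^{2} + 15 \cdot 0\right) + 26 \left(-23\right)}{9665} = \left(\left(9 + 0\right) - 598\right) \frac{1}{9665} = \left(9 - 598\right) \frac{1}{9665} = \left(-589\right) \frac{1}{9665} = - \frac{589}{9665}$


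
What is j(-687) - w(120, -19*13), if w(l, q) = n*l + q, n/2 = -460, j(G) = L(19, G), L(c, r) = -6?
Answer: 110641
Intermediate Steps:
j(G) = -6
n = -920 (n = 2*(-460) = -920)
w(l, q) = q - 920*l (w(l, q) = -920*l + q = q - 920*l)
j(-687) - w(120, -19*13) = -6 - (-19*13 - 920*120) = -6 - (-247 - 110400) = -6 - 1*(-110647) = -6 + 110647 = 110641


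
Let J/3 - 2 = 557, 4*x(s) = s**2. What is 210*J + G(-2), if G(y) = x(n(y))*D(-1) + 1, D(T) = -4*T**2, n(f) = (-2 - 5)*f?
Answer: 351975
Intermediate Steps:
n(f) = -7*f
x(s) = s**2/4
J = 1677 (J = 6 + 3*557 = 6 + 1671 = 1677)
G(y) = 1 - 49*y**2 (G(y) = ((-7*y)**2/4)*(-4*(-1)**2) + 1 = ((49*y**2)/4)*(-4*1) + 1 = (49*y**2/4)*(-4) + 1 = -49*y**2 + 1 = 1 - 49*y**2)
210*J + G(-2) = 210*1677 + (1 - 49*(-2)**2) = 352170 + (1 - 49*4) = 352170 + (1 - 196) = 352170 - 195 = 351975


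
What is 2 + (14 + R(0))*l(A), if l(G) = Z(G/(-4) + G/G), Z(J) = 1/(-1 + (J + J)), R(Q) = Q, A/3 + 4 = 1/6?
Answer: 110/27 ≈ 4.0741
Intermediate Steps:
A = -23/2 (A = -12 + 3/6 = -12 + 3*(⅙) = -12 + ½ = -23/2 ≈ -11.500)
Z(J) = 1/(-1 + 2*J)
l(G) = 1/(1 - G/2) (l(G) = 1/(-1 + 2*(G/(-4) + G/G)) = 1/(-1 + 2*(G*(-¼) + 1)) = 1/(-1 + 2*(-G/4 + 1)) = 1/(-1 + 2*(1 - G/4)) = 1/(-1 + (2 - G/2)) = 1/(1 - G/2))
2 + (14 + R(0))*l(A) = 2 + (14 + 0)*(-2/(-2 - 23/2)) = 2 + 14*(-2/(-27/2)) = 2 + 14*(-2*(-2/27)) = 2 + 14*(4/27) = 2 + 56/27 = 110/27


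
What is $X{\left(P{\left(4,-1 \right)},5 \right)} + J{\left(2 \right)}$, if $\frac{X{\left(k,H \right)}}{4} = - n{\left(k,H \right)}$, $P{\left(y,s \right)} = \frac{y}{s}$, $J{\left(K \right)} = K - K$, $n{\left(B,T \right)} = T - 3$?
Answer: $-8$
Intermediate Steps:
$n{\left(B,T \right)} = -3 + T$ ($n{\left(B,T \right)} = T - 3 = -3 + T$)
$J{\left(K \right)} = 0$
$X{\left(k,H \right)} = 12 - 4 H$ ($X{\left(k,H \right)} = 4 \left(- (-3 + H)\right) = 4 \left(3 - H\right) = 12 - 4 H$)
$X{\left(P{\left(4,-1 \right)},5 \right)} + J{\left(2 \right)} = \left(12 - 20\right) + 0 = -8 + 0 = -8$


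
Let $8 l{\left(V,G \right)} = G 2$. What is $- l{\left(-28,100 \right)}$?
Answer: $-25$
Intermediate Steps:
$l{\left(V,G \right)} = \frac{G}{4}$ ($l{\left(V,G \right)} = \frac{G 2}{8} = \frac{2 G}{8} = \frac{G}{4}$)
$- l{\left(-28,100 \right)} = - \frac{100}{4} = \left(-1\right) 25 = -25$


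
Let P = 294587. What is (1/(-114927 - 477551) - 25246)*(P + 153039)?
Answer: -3347727618112857/296239 ≈ -1.1301e+10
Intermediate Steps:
(1/(-114927 - 477551) - 25246)*(P + 153039) = (1/(-114927 - 477551) - 25246)*(294587 + 153039) = (1/(-592478) - 25246)*447626 = (-1/592478 - 25246)*447626 = -14957699589/592478*447626 = -3347727618112857/296239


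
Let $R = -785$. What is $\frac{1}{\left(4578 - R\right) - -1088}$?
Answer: $\frac{1}{6451} \approx 0.00015501$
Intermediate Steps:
$\frac{1}{\left(4578 - R\right) - -1088} = \frac{1}{\left(4578 - -785\right) - -1088} = \frac{1}{\left(4578 + 785\right) + 1088} = \frac{1}{5363 + 1088} = \frac{1}{6451}$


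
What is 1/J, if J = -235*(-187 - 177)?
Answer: 1/85540 ≈ 1.1690e-5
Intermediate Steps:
J = 85540 (J = -235*(-364) = 85540)
1/J = 1/85540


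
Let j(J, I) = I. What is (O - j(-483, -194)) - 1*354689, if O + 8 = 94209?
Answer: -260294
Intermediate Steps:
O = 94201 (O = -8 + 94209 = 94201)
(O - j(-483, -194)) - 1*354689 = (94201 - 1*(-194)) - 1*354689 = (94201 + 194) - 354689 = 94395 - 354689 = -260294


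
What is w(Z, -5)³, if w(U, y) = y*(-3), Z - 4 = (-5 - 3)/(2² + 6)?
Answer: 3375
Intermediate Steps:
Z = 16/5 (Z = 4 + (-5 - 3)/(2² + 6) = 4 - 8/(4 + 6) = 4 - 8/10 = 4 - 8*⅒ = 4 - ⅘ = 16/5 ≈ 3.2000)
w(U, y) = -3*y
w(Z, -5)³ = (-3*(-5))³ = 15³ = 3375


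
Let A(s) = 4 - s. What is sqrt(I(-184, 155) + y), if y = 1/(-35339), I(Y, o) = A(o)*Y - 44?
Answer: 3*sqrt(3849217563689)/35339 ≈ 166.55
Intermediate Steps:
I(Y, o) = -44 + Y*(4 - o) (I(Y, o) = (4 - o)*Y - 44 = Y*(4 - o) - 44 = -44 + Y*(4 - o))
y = -1/35339 ≈ -2.8297e-5
sqrt(I(-184, 155) + y) = sqrt((-44 - 1*(-184)*(-4 + 155)) - 1/35339) = sqrt((-44 - 1*(-184)*151) - 1/35339) = sqrt((-44 + 27784) - 1/35339) = sqrt(27740 - 1/35339) = sqrt(980303859/35339) = 3*sqrt(3849217563689)/35339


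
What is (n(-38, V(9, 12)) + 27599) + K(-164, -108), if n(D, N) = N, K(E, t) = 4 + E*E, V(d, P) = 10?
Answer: 54509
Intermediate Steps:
K(E, t) = 4 + E²
(n(-38, V(9, 12)) + 27599) + K(-164, -108) = (10 + 27599) + (4 + (-164)²) = 27609 + (4 + 26896) = 27609 + 26900 = 54509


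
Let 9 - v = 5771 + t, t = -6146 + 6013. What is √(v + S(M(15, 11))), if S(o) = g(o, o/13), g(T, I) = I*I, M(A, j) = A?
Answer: 2*I*√237769/13 ≈ 75.018*I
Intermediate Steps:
g(T, I) = I²
t = -133
S(o) = o²/169 (S(o) = (o/13)² = o²/169)
v = -5629 (v = 9 - (5771 - 133) = 9 - 1*5638 = 9 - 5638 = -5629)
√(v + S(M(15, 11))) = √(-5629 + (1/169)*15²) = √(-5629 + (1/169)*225) = √(-5629 + 225/169) = √(-951076/169) = 2*I*√237769/13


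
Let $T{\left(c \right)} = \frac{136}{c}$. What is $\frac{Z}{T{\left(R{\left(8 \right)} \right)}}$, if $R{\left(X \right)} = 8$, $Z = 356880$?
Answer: $\frac{356880}{17} \approx 20993.0$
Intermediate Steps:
$\frac{Z}{T{\left(R{\left(8 \right)} \right)}} = \frac{356880}{136 \cdot \frac{1}{8}} = \frac{356880}{17}$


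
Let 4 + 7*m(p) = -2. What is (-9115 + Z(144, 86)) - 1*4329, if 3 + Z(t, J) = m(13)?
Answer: -94135/7 ≈ -13448.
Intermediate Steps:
m(p) = -6/7 (m(p) = -4/7 + (⅐)*(-2) = -4/7 - 2/7 = -6/7)
Z(t, J) = -27/7 (Z(t, J) = -3 - 6/7 = -27/7)
(-9115 + Z(144, 86)) - 1*4329 = (-9115 - 27/7) - 1*4329 = -63832/7 - 4329 = -94135/7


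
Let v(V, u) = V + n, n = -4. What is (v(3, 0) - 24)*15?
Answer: -375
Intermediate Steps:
v(V, u) = -4 + V (v(V, u) = V - 4 = -4 + V)
(v(3, 0) - 24)*15 = ((-4 + 3) - 24)*15 = (-1 - 24)*15 = -25*15 = -375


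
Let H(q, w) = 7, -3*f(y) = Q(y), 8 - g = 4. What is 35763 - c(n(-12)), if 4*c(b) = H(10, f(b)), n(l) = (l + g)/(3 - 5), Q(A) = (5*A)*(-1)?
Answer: 143045/4 ≈ 35761.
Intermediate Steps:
g = 4 (g = 8 - 1*4 = 8 - 4 = 4)
Q(A) = -5*A
f(y) = 5*y/3 (f(y) = -(-5)*y/3 = 5*y/3)
n(l) = -2 - l/2 (n(l) = (l + 4)/(3 - 5) = (4 + l)/(-2) = (4 + l)*(-½) = -2 - l/2)
c(b) = 7/4 (c(b) = (¼)*7 = 7/4)
35763 - c(n(-12)) = 35763 - 1*7/4 = 35763 - 7/4 = 143045/4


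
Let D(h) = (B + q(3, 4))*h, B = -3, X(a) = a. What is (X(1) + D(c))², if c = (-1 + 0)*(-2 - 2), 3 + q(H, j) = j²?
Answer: 1681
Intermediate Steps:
q(H, j) = -3 + j²
c = 4 (c = -1*(-4) = 4)
D(h) = 10*h (D(h) = (-3 + (-3 + 4²))*h = (-3 + (-3 + 16))*h = (-3 + 13)*h = 10*h)
(X(1) + D(c))² = (1 + 10*4)² = (1 + 40)² = 41² = 1681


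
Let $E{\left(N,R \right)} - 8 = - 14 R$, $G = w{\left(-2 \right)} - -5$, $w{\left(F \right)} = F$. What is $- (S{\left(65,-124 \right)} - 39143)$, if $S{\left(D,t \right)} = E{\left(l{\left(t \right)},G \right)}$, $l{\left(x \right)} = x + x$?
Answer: $39177$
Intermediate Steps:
$l{\left(x \right)} = 2 x$
$G = 3$ ($G = -2 - -5 = -2 + 5 = 3$)
$E{\left(N,R \right)} = 8 - 14 R$
$S{\left(D,t \right)} = -34$ ($S{\left(D,t \right)} = 8 - 42 = -34$)
$- (S{\left(65,-124 \right)} - 39143) = - (-34 - 39143) = \left(-1\right) \left(-39177\right) = 39177$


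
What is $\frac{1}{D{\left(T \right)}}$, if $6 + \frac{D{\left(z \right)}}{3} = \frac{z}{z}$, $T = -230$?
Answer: $- \frac{1}{15} \approx -0.066667$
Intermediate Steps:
$D{\left(z \right)} = -15$ ($D{\left(z \right)} = -18 + 3 \frac{z}{z} = -18 + 3 \cdot 1 = -18 + 3 = -15$)
$\frac{1}{D{\left(T \right)}} = \frac{1}{-15} = - \frac{1}{15}$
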